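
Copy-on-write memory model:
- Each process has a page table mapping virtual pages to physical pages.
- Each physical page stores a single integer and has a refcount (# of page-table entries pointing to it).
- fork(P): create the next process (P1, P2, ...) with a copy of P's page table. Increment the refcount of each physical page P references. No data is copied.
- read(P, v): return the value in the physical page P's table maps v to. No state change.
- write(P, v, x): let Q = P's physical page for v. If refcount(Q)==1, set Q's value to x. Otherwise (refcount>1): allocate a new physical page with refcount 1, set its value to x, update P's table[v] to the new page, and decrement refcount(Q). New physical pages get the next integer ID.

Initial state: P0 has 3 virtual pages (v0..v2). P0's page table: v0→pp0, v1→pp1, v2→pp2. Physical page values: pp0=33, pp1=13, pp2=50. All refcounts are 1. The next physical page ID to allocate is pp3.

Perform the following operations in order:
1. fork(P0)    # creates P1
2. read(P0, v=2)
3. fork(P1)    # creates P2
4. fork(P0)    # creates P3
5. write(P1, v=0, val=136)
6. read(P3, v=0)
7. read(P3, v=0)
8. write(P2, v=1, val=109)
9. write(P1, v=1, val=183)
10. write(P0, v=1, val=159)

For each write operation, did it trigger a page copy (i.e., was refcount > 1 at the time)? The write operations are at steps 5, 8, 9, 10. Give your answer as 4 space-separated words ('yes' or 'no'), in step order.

Op 1: fork(P0) -> P1. 3 ppages; refcounts: pp0:2 pp1:2 pp2:2
Op 2: read(P0, v2) -> 50. No state change.
Op 3: fork(P1) -> P2. 3 ppages; refcounts: pp0:3 pp1:3 pp2:3
Op 4: fork(P0) -> P3. 3 ppages; refcounts: pp0:4 pp1:4 pp2:4
Op 5: write(P1, v0, 136). refcount(pp0)=4>1 -> COPY to pp3. 4 ppages; refcounts: pp0:3 pp1:4 pp2:4 pp3:1
Op 6: read(P3, v0) -> 33. No state change.
Op 7: read(P3, v0) -> 33. No state change.
Op 8: write(P2, v1, 109). refcount(pp1)=4>1 -> COPY to pp4. 5 ppages; refcounts: pp0:3 pp1:3 pp2:4 pp3:1 pp4:1
Op 9: write(P1, v1, 183). refcount(pp1)=3>1 -> COPY to pp5. 6 ppages; refcounts: pp0:3 pp1:2 pp2:4 pp3:1 pp4:1 pp5:1
Op 10: write(P0, v1, 159). refcount(pp1)=2>1 -> COPY to pp6. 7 ppages; refcounts: pp0:3 pp1:1 pp2:4 pp3:1 pp4:1 pp5:1 pp6:1

yes yes yes yes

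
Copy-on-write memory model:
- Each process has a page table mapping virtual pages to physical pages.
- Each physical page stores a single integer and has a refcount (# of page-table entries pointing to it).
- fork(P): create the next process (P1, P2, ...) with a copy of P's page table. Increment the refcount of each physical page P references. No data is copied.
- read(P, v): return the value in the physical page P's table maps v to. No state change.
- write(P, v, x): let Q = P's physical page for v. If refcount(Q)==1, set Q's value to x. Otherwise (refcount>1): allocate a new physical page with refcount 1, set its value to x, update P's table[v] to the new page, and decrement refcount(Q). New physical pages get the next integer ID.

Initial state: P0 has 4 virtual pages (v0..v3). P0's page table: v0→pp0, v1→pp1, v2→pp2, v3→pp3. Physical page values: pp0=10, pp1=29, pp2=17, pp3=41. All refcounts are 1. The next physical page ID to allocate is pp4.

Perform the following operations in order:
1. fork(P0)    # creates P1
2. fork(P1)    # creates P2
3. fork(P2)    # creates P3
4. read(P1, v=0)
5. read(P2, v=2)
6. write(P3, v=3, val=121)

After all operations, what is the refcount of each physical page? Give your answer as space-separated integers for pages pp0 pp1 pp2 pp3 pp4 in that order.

Op 1: fork(P0) -> P1. 4 ppages; refcounts: pp0:2 pp1:2 pp2:2 pp3:2
Op 2: fork(P1) -> P2. 4 ppages; refcounts: pp0:3 pp1:3 pp2:3 pp3:3
Op 3: fork(P2) -> P3. 4 ppages; refcounts: pp0:4 pp1:4 pp2:4 pp3:4
Op 4: read(P1, v0) -> 10. No state change.
Op 5: read(P2, v2) -> 17. No state change.
Op 6: write(P3, v3, 121). refcount(pp3)=4>1 -> COPY to pp4. 5 ppages; refcounts: pp0:4 pp1:4 pp2:4 pp3:3 pp4:1

Answer: 4 4 4 3 1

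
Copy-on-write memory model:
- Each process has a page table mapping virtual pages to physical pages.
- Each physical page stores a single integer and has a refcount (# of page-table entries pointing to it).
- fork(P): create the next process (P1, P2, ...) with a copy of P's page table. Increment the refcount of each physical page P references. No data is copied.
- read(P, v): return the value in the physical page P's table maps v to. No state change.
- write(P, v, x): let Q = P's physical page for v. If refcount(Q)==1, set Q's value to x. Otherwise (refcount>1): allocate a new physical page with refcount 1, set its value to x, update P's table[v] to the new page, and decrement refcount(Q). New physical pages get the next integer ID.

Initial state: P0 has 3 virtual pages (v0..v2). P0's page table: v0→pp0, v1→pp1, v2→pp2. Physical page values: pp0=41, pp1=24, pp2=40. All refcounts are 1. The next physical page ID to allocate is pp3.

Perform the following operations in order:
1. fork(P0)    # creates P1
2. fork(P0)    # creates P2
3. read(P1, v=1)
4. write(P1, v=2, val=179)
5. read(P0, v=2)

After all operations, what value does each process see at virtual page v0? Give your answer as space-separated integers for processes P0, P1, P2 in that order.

Op 1: fork(P0) -> P1. 3 ppages; refcounts: pp0:2 pp1:2 pp2:2
Op 2: fork(P0) -> P2. 3 ppages; refcounts: pp0:3 pp1:3 pp2:3
Op 3: read(P1, v1) -> 24. No state change.
Op 4: write(P1, v2, 179). refcount(pp2)=3>1 -> COPY to pp3. 4 ppages; refcounts: pp0:3 pp1:3 pp2:2 pp3:1
Op 5: read(P0, v2) -> 40. No state change.
P0: v0 -> pp0 = 41
P1: v0 -> pp0 = 41
P2: v0 -> pp0 = 41

Answer: 41 41 41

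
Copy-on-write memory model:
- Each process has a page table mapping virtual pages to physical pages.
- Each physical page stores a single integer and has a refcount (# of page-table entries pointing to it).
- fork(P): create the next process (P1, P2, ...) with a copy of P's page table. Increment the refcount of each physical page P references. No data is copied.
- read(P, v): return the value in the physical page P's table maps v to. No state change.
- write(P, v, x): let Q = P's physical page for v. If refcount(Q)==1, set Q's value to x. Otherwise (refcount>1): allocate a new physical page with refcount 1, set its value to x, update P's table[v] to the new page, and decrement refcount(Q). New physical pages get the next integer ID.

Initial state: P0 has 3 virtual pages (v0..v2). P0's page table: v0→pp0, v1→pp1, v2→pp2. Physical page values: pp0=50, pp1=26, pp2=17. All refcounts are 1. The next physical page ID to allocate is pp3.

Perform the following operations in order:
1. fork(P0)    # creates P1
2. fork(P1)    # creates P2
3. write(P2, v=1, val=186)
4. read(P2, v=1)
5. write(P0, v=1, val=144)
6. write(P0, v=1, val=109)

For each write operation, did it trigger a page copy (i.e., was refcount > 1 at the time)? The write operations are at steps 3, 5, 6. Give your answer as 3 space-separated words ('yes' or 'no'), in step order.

Op 1: fork(P0) -> P1. 3 ppages; refcounts: pp0:2 pp1:2 pp2:2
Op 2: fork(P1) -> P2. 3 ppages; refcounts: pp0:3 pp1:3 pp2:3
Op 3: write(P2, v1, 186). refcount(pp1)=3>1 -> COPY to pp3. 4 ppages; refcounts: pp0:3 pp1:2 pp2:3 pp3:1
Op 4: read(P2, v1) -> 186. No state change.
Op 5: write(P0, v1, 144). refcount(pp1)=2>1 -> COPY to pp4. 5 ppages; refcounts: pp0:3 pp1:1 pp2:3 pp3:1 pp4:1
Op 6: write(P0, v1, 109). refcount(pp4)=1 -> write in place. 5 ppages; refcounts: pp0:3 pp1:1 pp2:3 pp3:1 pp4:1

yes yes no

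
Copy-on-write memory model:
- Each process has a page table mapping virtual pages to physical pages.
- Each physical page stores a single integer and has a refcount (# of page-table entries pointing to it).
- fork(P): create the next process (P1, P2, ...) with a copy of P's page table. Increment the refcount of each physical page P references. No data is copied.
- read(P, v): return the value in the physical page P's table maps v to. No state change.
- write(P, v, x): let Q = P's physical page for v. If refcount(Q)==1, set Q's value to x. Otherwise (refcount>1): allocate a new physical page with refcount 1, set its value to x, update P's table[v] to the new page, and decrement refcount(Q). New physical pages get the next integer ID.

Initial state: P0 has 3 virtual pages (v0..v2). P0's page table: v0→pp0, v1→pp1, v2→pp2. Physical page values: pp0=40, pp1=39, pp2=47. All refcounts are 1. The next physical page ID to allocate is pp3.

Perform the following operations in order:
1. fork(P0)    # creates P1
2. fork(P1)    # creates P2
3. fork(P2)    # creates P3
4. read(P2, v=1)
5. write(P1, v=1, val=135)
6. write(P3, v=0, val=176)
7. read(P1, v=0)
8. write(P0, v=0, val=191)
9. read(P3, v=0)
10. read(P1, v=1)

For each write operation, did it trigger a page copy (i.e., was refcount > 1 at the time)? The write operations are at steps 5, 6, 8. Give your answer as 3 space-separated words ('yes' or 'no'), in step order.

Op 1: fork(P0) -> P1. 3 ppages; refcounts: pp0:2 pp1:2 pp2:2
Op 2: fork(P1) -> P2. 3 ppages; refcounts: pp0:3 pp1:3 pp2:3
Op 3: fork(P2) -> P3. 3 ppages; refcounts: pp0:4 pp1:4 pp2:4
Op 4: read(P2, v1) -> 39. No state change.
Op 5: write(P1, v1, 135). refcount(pp1)=4>1 -> COPY to pp3. 4 ppages; refcounts: pp0:4 pp1:3 pp2:4 pp3:1
Op 6: write(P3, v0, 176). refcount(pp0)=4>1 -> COPY to pp4. 5 ppages; refcounts: pp0:3 pp1:3 pp2:4 pp3:1 pp4:1
Op 7: read(P1, v0) -> 40. No state change.
Op 8: write(P0, v0, 191). refcount(pp0)=3>1 -> COPY to pp5. 6 ppages; refcounts: pp0:2 pp1:3 pp2:4 pp3:1 pp4:1 pp5:1
Op 9: read(P3, v0) -> 176. No state change.
Op 10: read(P1, v1) -> 135. No state change.

yes yes yes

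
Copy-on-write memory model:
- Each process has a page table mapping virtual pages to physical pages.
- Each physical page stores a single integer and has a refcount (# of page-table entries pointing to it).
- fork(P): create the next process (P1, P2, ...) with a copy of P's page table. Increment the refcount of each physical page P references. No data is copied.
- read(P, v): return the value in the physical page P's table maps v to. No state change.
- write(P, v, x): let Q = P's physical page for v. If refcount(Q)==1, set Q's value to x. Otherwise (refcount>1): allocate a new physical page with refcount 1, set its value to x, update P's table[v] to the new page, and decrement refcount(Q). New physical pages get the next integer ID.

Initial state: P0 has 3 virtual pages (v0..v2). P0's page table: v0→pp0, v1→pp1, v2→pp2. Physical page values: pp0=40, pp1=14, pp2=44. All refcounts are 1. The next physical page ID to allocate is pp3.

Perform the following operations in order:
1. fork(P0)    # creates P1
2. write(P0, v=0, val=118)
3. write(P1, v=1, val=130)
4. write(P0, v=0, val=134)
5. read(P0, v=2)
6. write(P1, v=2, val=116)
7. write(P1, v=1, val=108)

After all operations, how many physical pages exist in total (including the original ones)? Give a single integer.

Answer: 6

Derivation:
Op 1: fork(P0) -> P1. 3 ppages; refcounts: pp0:2 pp1:2 pp2:2
Op 2: write(P0, v0, 118). refcount(pp0)=2>1 -> COPY to pp3. 4 ppages; refcounts: pp0:1 pp1:2 pp2:2 pp3:1
Op 3: write(P1, v1, 130). refcount(pp1)=2>1 -> COPY to pp4. 5 ppages; refcounts: pp0:1 pp1:1 pp2:2 pp3:1 pp4:1
Op 4: write(P0, v0, 134). refcount(pp3)=1 -> write in place. 5 ppages; refcounts: pp0:1 pp1:1 pp2:2 pp3:1 pp4:1
Op 5: read(P0, v2) -> 44. No state change.
Op 6: write(P1, v2, 116). refcount(pp2)=2>1 -> COPY to pp5. 6 ppages; refcounts: pp0:1 pp1:1 pp2:1 pp3:1 pp4:1 pp5:1
Op 7: write(P1, v1, 108). refcount(pp4)=1 -> write in place. 6 ppages; refcounts: pp0:1 pp1:1 pp2:1 pp3:1 pp4:1 pp5:1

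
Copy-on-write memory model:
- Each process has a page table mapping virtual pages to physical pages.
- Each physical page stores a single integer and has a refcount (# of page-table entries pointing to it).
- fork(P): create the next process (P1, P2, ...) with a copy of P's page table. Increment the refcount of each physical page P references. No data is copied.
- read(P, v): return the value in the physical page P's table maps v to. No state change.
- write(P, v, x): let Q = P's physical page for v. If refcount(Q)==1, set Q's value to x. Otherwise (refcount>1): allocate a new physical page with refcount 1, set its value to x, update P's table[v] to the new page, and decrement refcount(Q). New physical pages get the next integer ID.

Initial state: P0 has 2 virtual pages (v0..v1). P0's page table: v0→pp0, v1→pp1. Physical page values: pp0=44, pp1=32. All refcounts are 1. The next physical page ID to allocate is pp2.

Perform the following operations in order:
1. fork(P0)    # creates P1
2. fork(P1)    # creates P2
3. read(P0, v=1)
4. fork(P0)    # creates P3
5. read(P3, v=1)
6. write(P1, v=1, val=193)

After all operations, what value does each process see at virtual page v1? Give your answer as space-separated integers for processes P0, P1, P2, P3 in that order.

Answer: 32 193 32 32

Derivation:
Op 1: fork(P0) -> P1. 2 ppages; refcounts: pp0:2 pp1:2
Op 2: fork(P1) -> P2. 2 ppages; refcounts: pp0:3 pp1:3
Op 3: read(P0, v1) -> 32. No state change.
Op 4: fork(P0) -> P3. 2 ppages; refcounts: pp0:4 pp1:4
Op 5: read(P3, v1) -> 32. No state change.
Op 6: write(P1, v1, 193). refcount(pp1)=4>1 -> COPY to pp2. 3 ppages; refcounts: pp0:4 pp1:3 pp2:1
P0: v1 -> pp1 = 32
P1: v1 -> pp2 = 193
P2: v1 -> pp1 = 32
P3: v1 -> pp1 = 32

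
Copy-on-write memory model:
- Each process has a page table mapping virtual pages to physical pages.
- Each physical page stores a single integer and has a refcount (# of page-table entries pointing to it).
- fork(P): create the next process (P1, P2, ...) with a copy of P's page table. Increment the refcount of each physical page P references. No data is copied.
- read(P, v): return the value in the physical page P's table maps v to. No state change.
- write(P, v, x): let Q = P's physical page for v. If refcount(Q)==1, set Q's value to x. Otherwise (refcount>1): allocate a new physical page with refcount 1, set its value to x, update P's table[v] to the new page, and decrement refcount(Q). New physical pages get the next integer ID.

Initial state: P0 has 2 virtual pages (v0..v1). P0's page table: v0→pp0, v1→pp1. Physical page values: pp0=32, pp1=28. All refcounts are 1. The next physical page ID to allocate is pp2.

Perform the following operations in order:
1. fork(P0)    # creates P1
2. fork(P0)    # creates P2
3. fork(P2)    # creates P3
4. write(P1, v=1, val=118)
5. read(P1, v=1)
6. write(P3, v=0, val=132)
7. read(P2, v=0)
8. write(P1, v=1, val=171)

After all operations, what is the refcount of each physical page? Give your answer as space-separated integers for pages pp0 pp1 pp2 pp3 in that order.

Answer: 3 3 1 1

Derivation:
Op 1: fork(P0) -> P1. 2 ppages; refcounts: pp0:2 pp1:2
Op 2: fork(P0) -> P2. 2 ppages; refcounts: pp0:3 pp1:3
Op 3: fork(P2) -> P3. 2 ppages; refcounts: pp0:4 pp1:4
Op 4: write(P1, v1, 118). refcount(pp1)=4>1 -> COPY to pp2. 3 ppages; refcounts: pp0:4 pp1:3 pp2:1
Op 5: read(P1, v1) -> 118. No state change.
Op 6: write(P3, v0, 132). refcount(pp0)=4>1 -> COPY to pp3. 4 ppages; refcounts: pp0:3 pp1:3 pp2:1 pp3:1
Op 7: read(P2, v0) -> 32. No state change.
Op 8: write(P1, v1, 171). refcount(pp2)=1 -> write in place. 4 ppages; refcounts: pp0:3 pp1:3 pp2:1 pp3:1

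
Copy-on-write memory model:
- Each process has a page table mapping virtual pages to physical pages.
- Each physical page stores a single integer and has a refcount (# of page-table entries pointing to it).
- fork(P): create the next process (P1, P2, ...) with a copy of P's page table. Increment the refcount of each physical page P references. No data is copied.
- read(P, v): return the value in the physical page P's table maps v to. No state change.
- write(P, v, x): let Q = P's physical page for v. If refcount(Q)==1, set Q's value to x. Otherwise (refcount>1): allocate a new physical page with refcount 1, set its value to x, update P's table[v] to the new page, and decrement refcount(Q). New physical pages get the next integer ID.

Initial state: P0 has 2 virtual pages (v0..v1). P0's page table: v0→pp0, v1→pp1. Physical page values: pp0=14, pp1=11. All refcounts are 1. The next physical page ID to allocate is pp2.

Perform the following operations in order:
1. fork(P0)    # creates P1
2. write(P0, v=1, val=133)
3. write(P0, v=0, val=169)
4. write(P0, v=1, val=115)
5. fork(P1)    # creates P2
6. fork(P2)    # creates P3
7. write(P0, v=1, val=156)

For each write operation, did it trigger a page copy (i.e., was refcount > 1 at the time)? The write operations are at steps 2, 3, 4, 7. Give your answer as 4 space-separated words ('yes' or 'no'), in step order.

Op 1: fork(P0) -> P1. 2 ppages; refcounts: pp0:2 pp1:2
Op 2: write(P0, v1, 133). refcount(pp1)=2>1 -> COPY to pp2. 3 ppages; refcounts: pp0:2 pp1:1 pp2:1
Op 3: write(P0, v0, 169). refcount(pp0)=2>1 -> COPY to pp3. 4 ppages; refcounts: pp0:1 pp1:1 pp2:1 pp3:1
Op 4: write(P0, v1, 115). refcount(pp2)=1 -> write in place. 4 ppages; refcounts: pp0:1 pp1:1 pp2:1 pp3:1
Op 5: fork(P1) -> P2. 4 ppages; refcounts: pp0:2 pp1:2 pp2:1 pp3:1
Op 6: fork(P2) -> P3. 4 ppages; refcounts: pp0:3 pp1:3 pp2:1 pp3:1
Op 7: write(P0, v1, 156). refcount(pp2)=1 -> write in place. 4 ppages; refcounts: pp0:3 pp1:3 pp2:1 pp3:1

yes yes no no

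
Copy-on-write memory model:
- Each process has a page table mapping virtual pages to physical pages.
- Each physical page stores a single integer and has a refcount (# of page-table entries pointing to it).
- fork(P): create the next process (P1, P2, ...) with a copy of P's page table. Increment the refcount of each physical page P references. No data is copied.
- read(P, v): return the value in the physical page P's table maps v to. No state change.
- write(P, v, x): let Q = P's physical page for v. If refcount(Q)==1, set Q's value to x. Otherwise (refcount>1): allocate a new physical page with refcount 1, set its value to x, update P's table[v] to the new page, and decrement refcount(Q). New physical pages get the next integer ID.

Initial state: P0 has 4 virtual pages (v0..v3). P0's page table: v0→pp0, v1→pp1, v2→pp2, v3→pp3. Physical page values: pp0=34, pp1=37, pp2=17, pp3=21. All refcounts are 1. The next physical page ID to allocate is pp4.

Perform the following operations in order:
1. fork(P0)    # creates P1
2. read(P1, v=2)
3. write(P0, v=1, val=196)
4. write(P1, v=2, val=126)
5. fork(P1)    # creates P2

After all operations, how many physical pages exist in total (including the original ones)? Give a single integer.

Answer: 6

Derivation:
Op 1: fork(P0) -> P1. 4 ppages; refcounts: pp0:2 pp1:2 pp2:2 pp3:2
Op 2: read(P1, v2) -> 17. No state change.
Op 3: write(P0, v1, 196). refcount(pp1)=2>1 -> COPY to pp4. 5 ppages; refcounts: pp0:2 pp1:1 pp2:2 pp3:2 pp4:1
Op 4: write(P1, v2, 126). refcount(pp2)=2>1 -> COPY to pp5. 6 ppages; refcounts: pp0:2 pp1:1 pp2:1 pp3:2 pp4:1 pp5:1
Op 5: fork(P1) -> P2. 6 ppages; refcounts: pp0:3 pp1:2 pp2:1 pp3:3 pp4:1 pp5:2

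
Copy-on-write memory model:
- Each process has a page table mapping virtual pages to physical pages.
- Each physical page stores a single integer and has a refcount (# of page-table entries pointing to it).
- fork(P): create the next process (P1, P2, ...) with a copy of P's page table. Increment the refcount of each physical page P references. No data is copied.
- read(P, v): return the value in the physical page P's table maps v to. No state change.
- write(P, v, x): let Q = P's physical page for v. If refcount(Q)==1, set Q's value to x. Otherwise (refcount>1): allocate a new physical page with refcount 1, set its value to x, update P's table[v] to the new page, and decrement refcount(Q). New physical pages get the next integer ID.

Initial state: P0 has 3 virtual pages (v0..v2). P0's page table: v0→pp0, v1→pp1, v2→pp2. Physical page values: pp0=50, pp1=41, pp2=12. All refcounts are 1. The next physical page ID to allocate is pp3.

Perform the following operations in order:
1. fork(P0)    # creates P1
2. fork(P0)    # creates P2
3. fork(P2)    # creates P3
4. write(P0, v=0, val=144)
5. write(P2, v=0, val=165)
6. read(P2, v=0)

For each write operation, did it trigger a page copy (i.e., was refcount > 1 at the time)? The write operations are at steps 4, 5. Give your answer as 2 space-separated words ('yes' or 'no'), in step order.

Op 1: fork(P0) -> P1. 3 ppages; refcounts: pp0:2 pp1:2 pp2:2
Op 2: fork(P0) -> P2. 3 ppages; refcounts: pp0:3 pp1:3 pp2:3
Op 3: fork(P2) -> P3. 3 ppages; refcounts: pp0:4 pp1:4 pp2:4
Op 4: write(P0, v0, 144). refcount(pp0)=4>1 -> COPY to pp3. 4 ppages; refcounts: pp0:3 pp1:4 pp2:4 pp3:1
Op 5: write(P2, v0, 165). refcount(pp0)=3>1 -> COPY to pp4. 5 ppages; refcounts: pp0:2 pp1:4 pp2:4 pp3:1 pp4:1
Op 6: read(P2, v0) -> 165. No state change.

yes yes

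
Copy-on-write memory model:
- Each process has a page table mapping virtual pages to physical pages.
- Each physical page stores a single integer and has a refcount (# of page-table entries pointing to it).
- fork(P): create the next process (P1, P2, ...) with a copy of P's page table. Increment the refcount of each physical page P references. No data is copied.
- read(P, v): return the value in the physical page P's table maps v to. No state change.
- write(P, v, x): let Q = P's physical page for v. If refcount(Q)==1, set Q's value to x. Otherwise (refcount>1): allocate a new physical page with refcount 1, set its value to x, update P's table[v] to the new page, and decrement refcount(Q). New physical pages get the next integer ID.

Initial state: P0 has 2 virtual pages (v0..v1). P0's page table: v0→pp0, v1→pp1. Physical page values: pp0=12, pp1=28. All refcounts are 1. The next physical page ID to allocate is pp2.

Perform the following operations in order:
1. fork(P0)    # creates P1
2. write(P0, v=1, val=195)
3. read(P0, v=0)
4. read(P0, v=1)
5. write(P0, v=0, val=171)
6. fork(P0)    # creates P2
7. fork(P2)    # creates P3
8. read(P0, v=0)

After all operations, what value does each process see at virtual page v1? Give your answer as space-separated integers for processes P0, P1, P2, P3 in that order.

Op 1: fork(P0) -> P1. 2 ppages; refcounts: pp0:2 pp1:2
Op 2: write(P0, v1, 195). refcount(pp1)=2>1 -> COPY to pp2. 3 ppages; refcounts: pp0:2 pp1:1 pp2:1
Op 3: read(P0, v0) -> 12. No state change.
Op 4: read(P0, v1) -> 195. No state change.
Op 5: write(P0, v0, 171). refcount(pp0)=2>1 -> COPY to pp3. 4 ppages; refcounts: pp0:1 pp1:1 pp2:1 pp3:1
Op 6: fork(P0) -> P2. 4 ppages; refcounts: pp0:1 pp1:1 pp2:2 pp3:2
Op 7: fork(P2) -> P3. 4 ppages; refcounts: pp0:1 pp1:1 pp2:3 pp3:3
Op 8: read(P0, v0) -> 171. No state change.
P0: v1 -> pp2 = 195
P1: v1 -> pp1 = 28
P2: v1 -> pp2 = 195
P3: v1 -> pp2 = 195

Answer: 195 28 195 195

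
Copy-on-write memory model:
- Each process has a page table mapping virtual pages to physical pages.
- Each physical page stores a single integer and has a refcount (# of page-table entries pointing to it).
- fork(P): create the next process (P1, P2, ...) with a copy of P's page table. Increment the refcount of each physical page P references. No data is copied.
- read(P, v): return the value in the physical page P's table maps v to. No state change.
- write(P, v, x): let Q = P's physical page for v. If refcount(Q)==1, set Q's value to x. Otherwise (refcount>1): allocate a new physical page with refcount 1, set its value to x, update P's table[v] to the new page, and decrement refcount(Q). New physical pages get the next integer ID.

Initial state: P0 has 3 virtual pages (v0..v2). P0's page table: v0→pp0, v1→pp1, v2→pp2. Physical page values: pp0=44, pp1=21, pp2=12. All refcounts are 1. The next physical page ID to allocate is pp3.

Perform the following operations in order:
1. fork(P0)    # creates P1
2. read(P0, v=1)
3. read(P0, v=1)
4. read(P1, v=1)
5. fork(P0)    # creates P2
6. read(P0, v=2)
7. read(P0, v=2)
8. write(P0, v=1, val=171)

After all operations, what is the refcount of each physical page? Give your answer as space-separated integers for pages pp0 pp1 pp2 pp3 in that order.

Answer: 3 2 3 1

Derivation:
Op 1: fork(P0) -> P1. 3 ppages; refcounts: pp0:2 pp1:2 pp2:2
Op 2: read(P0, v1) -> 21. No state change.
Op 3: read(P0, v1) -> 21. No state change.
Op 4: read(P1, v1) -> 21. No state change.
Op 5: fork(P0) -> P2. 3 ppages; refcounts: pp0:3 pp1:3 pp2:3
Op 6: read(P0, v2) -> 12. No state change.
Op 7: read(P0, v2) -> 12. No state change.
Op 8: write(P0, v1, 171). refcount(pp1)=3>1 -> COPY to pp3. 4 ppages; refcounts: pp0:3 pp1:2 pp2:3 pp3:1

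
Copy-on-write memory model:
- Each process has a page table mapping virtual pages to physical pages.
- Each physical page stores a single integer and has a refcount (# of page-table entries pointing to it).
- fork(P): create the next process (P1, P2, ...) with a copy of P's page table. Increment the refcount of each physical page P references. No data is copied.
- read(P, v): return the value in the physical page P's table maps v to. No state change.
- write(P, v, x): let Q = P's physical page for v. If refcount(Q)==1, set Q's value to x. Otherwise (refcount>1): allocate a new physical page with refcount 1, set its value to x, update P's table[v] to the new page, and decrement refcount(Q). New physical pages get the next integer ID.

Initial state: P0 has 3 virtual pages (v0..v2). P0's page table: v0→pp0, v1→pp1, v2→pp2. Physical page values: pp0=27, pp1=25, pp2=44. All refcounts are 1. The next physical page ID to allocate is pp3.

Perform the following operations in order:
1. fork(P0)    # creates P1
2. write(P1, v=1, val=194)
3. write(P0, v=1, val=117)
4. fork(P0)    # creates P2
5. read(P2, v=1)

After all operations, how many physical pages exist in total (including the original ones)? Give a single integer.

Op 1: fork(P0) -> P1. 3 ppages; refcounts: pp0:2 pp1:2 pp2:2
Op 2: write(P1, v1, 194). refcount(pp1)=2>1 -> COPY to pp3. 4 ppages; refcounts: pp0:2 pp1:1 pp2:2 pp3:1
Op 3: write(P0, v1, 117). refcount(pp1)=1 -> write in place. 4 ppages; refcounts: pp0:2 pp1:1 pp2:2 pp3:1
Op 4: fork(P0) -> P2. 4 ppages; refcounts: pp0:3 pp1:2 pp2:3 pp3:1
Op 5: read(P2, v1) -> 117. No state change.

Answer: 4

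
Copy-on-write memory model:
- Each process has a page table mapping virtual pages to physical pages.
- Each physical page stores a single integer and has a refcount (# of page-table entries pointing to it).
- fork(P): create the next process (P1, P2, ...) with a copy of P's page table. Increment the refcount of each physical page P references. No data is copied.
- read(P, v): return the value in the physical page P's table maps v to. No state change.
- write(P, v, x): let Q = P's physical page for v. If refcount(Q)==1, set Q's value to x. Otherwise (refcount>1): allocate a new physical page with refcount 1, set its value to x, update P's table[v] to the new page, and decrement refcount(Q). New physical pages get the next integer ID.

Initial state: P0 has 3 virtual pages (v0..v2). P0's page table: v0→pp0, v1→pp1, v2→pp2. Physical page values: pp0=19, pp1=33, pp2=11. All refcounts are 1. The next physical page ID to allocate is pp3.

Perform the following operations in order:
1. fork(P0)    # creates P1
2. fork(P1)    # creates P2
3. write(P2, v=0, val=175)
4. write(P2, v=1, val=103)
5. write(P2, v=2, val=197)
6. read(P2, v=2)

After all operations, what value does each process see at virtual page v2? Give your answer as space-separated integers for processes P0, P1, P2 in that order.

Op 1: fork(P0) -> P1. 3 ppages; refcounts: pp0:2 pp1:2 pp2:2
Op 2: fork(P1) -> P2. 3 ppages; refcounts: pp0:3 pp1:3 pp2:3
Op 3: write(P2, v0, 175). refcount(pp0)=3>1 -> COPY to pp3. 4 ppages; refcounts: pp0:2 pp1:3 pp2:3 pp3:1
Op 4: write(P2, v1, 103). refcount(pp1)=3>1 -> COPY to pp4. 5 ppages; refcounts: pp0:2 pp1:2 pp2:3 pp3:1 pp4:1
Op 5: write(P2, v2, 197). refcount(pp2)=3>1 -> COPY to pp5. 6 ppages; refcounts: pp0:2 pp1:2 pp2:2 pp3:1 pp4:1 pp5:1
Op 6: read(P2, v2) -> 197. No state change.
P0: v2 -> pp2 = 11
P1: v2 -> pp2 = 11
P2: v2 -> pp5 = 197

Answer: 11 11 197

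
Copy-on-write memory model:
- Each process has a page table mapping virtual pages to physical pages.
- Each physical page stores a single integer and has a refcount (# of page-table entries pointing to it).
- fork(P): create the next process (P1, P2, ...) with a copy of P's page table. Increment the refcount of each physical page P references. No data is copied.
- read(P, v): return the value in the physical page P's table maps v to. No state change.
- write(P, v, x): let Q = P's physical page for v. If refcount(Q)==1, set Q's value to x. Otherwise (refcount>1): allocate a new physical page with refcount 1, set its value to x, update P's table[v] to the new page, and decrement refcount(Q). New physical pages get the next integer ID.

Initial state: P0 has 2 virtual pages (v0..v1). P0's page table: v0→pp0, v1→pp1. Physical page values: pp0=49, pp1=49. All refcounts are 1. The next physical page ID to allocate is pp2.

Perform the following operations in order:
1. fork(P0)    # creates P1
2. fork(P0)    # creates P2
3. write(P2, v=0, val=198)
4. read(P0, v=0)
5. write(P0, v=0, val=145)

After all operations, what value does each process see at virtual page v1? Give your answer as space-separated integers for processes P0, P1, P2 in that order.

Op 1: fork(P0) -> P1. 2 ppages; refcounts: pp0:2 pp1:2
Op 2: fork(P0) -> P2. 2 ppages; refcounts: pp0:3 pp1:3
Op 3: write(P2, v0, 198). refcount(pp0)=3>1 -> COPY to pp2. 3 ppages; refcounts: pp0:2 pp1:3 pp2:1
Op 4: read(P0, v0) -> 49. No state change.
Op 5: write(P0, v0, 145). refcount(pp0)=2>1 -> COPY to pp3. 4 ppages; refcounts: pp0:1 pp1:3 pp2:1 pp3:1
P0: v1 -> pp1 = 49
P1: v1 -> pp1 = 49
P2: v1 -> pp1 = 49

Answer: 49 49 49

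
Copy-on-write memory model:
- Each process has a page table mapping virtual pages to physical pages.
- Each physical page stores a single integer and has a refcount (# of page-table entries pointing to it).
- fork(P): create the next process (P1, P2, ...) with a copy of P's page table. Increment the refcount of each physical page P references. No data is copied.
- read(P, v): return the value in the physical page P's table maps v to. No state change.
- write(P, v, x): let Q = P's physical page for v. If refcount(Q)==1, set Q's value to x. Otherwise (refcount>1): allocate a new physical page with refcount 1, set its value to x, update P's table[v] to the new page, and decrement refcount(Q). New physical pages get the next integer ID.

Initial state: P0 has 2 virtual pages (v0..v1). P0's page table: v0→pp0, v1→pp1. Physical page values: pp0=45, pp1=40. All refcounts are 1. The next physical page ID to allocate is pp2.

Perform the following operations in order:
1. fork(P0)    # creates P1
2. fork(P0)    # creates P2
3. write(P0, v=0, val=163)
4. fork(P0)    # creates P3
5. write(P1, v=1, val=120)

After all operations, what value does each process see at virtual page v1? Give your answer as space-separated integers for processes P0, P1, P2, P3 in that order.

Answer: 40 120 40 40

Derivation:
Op 1: fork(P0) -> P1. 2 ppages; refcounts: pp0:2 pp1:2
Op 2: fork(P0) -> P2. 2 ppages; refcounts: pp0:3 pp1:3
Op 3: write(P0, v0, 163). refcount(pp0)=3>1 -> COPY to pp2. 3 ppages; refcounts: pp0:2 pp1:3 pp2:1
Op 4: fork(P0) -> P3. 3 ppages; refcounts: pp0:2 pp1:4 pp2:2
Op 5: write(P1, v1, 120). refcount(pp1)=4>1 -> COPY to pp3. 4 ppages; refcounts: pp0:2 pp1:3 pp2:2 pp3:1
P0: v1 -> pp1 = 40
P1: v1 -> pp3 = 120
P2: v1 -> pp1 = 40
P3: v1 -> pp1 = 40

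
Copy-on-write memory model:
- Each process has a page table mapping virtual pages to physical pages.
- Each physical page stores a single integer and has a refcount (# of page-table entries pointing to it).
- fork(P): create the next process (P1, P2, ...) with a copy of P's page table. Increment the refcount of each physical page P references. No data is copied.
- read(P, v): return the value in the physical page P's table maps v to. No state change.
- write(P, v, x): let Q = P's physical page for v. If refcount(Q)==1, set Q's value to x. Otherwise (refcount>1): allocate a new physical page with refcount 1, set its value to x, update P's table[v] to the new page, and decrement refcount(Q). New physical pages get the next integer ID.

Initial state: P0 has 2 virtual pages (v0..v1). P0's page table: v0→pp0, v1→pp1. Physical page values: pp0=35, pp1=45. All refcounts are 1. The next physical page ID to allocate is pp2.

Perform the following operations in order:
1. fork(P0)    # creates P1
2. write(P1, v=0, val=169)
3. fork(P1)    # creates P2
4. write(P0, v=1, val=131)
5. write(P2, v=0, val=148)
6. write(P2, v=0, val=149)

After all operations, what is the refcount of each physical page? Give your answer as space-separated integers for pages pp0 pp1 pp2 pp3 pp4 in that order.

Op 1: fork(P0) -> P1. 2 ppages; refcounts: pp0:2 pp1:2
Op 2: write(P1, v0, 169). refcount(pp0)=2>1 -> COPY to pp2. 3 ppages; refcounts: pp0:1 pp1:2 pp2:1
Op 3: fork(P1) -> P2. 3 ppages; refcounts: pp0:1 pp1:3 pp2:2
Op 4: write(P0, v1, 131). refcount(pp1)=3>1 -> COPY to pp3. 4 ppages; refcounts: pp0:1 pp1:2 pp2:2 pp3:1
Op 5: write(P2, v0, 148). refcount(pp2)=2>1 -> COPY to pp4. 5 ppages; refcounts: pp0:1 pp1:2 pp2:1 pp3:1 pp4:1
Op 6: write(P2, v0, 149). refcount(pp4)=1 -> write in place. 5 ppages; refcounts: pp0:1 pp1:2 pp2:1 pp3:1 pp4:1

Answer: 1 2 1 1 1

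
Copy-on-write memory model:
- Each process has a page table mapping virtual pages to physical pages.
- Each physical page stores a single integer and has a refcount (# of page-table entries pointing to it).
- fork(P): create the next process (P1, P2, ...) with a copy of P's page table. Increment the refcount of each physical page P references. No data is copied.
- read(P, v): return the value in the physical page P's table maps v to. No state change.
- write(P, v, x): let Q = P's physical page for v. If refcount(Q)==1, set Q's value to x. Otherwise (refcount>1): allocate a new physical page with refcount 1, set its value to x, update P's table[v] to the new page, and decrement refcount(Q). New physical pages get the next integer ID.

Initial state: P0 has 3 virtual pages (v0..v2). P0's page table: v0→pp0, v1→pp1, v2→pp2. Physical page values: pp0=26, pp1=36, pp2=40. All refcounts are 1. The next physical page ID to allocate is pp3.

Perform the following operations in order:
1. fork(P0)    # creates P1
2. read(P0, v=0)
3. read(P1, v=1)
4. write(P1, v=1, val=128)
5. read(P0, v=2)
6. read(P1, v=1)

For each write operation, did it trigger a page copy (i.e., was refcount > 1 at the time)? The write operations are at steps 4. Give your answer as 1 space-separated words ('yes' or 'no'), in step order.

Op 1: fork(P0) -> P1. 3 ppages; refcounts: pp0:2 pp1:2 pp2:2
Op 2: read(P0, v0) -> 26. No state change.
Op 3: read(P1, v1) -> 36. No state change.
Op 4: write(P1, v1, 128). refcount(pp1)=2>1 -> COPY to pp3. 4 ppages; refcounts: pp0:2 pp1:1 pp2:2 pp3:1
Op 5: read(P0, v2) -> 40. No state change.
Op 6: read(P1, v1) -> 128. No state change.

yes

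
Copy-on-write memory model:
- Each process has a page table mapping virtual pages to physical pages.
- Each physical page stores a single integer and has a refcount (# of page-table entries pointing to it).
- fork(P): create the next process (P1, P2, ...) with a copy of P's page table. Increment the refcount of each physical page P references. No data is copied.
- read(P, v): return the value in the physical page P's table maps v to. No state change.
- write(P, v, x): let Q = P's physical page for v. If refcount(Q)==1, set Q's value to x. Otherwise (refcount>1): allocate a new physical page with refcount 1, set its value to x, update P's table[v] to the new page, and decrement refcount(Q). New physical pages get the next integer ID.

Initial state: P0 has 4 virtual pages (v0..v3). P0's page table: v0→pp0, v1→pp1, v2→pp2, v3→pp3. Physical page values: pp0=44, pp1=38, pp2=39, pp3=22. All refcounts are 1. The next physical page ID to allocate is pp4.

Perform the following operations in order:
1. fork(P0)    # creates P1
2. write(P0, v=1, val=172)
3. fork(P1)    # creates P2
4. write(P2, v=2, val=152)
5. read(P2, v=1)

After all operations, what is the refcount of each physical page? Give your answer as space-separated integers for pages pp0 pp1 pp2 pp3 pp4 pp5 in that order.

Op 1: fork(P0) -> P1. 4 ppages; refcounts: pp0:2 pp1:2 pp2:2 pp3:2
Op 2: write(P0, v1, 172). refcount(pp1)=2>1 -> COPY to pp4. 5 ppages; refcounts: pp0:2 pp1:1 pp2:2 pp3:2 pp4:1
Op 3: fork(P1) -> P2. 5 ppages; refcounts: pp0:3 pp1:2 pp2:3 pp3:3 pp4:1
Op 4: write(P2, v2, 152). refcount(pp2)=3>1 -> COPY to pp5. 6 ppages; refcounts: pp0:3 pp1:2 pp2:2 pp3:3 pp4:1 pp5:1
Op 5: read(P2, v1) -> 38. No state change.

Answer: 3 2 2 3 1 1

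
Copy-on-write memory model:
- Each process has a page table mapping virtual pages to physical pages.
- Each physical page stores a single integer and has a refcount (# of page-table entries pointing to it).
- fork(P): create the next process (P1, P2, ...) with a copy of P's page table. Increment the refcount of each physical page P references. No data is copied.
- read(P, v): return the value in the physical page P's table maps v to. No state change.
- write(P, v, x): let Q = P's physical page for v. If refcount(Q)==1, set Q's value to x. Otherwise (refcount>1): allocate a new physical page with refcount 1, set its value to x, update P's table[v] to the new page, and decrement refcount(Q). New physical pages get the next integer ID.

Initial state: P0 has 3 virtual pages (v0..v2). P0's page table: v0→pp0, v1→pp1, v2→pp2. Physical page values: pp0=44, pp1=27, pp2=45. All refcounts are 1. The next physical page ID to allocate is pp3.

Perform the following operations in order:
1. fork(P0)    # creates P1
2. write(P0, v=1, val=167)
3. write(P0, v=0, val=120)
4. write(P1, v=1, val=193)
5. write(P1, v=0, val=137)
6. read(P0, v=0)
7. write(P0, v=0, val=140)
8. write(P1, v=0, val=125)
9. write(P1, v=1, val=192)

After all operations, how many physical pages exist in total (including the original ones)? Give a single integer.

Answer: 5

Derivation:
Op 1: fork(P0) -> P1. 3 ppages; refcounts: pp0:2 pp1:2 pp2:2
Op 2: write(P0, v1, 167). refcount(pp1)=2>1 -> COPY to pp3. 4 ppages; refcounts: pp0:2 pp1:1 pp2:2 pp3:1
Op 3: write(P0, v0, 120). refcount(pp0)=2>1 -> COPY to pp4. 5 ppages; refcounts: pp0:1 pp1:1 pp2:2 pp3:1 pp4:1
Op 4: write(P1, v1, 193). refcount(pp1)=1 -> write in place. 5 ppages; refcounts: pp0:1 pp1:1 pp2:2 pp3:1 pp4:1
Op 5: write(P1, v0, 137). refcount(pp0)=1 -> write in place. 5 ppages; refcounts: pp0:1 pp1:1 pp2:2 pp3:1 pp4:1
Op 6: read(P0, v0) -> 120. No state change.
Op 7: write(P0, v0, 140). refcount(pp4)=1 -> write in place. 5 ppages; refcounts: pp0:1 pp1:1 pp2:2 pp3:1 pp4:1
Op 8: write(P1, v0, 125). refcount(pp0)=1 -> write in place. 5 ppages; refcounts: pp0:1 pp1:1 pp2:2 pp3:1 pp4:1
Op 9: write(P1, v1, 192). refcount(pp1)=1 -> write in place. 5 ppages; refcounts: pp0:1 pp1:1 pp2:2 pp3:1 pp4:1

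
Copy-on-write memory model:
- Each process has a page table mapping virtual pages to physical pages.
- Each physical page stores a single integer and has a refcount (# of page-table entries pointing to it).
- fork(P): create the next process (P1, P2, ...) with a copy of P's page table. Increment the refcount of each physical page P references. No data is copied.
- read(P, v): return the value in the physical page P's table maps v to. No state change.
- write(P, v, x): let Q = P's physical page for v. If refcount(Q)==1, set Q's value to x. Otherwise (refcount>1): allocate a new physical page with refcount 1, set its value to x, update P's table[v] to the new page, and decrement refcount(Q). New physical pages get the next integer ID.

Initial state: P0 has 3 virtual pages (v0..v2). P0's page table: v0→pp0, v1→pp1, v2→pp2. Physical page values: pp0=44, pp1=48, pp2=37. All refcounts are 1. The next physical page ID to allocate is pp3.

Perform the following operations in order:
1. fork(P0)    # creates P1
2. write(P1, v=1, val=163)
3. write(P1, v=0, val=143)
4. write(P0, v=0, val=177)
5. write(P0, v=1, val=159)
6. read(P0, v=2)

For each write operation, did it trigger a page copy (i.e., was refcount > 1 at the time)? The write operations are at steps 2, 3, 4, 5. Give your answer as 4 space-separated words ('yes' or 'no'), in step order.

Op 1: fork(P0) -> P1. 3 ppages; refcounts: pp0:2 pp1:2 pp2:2
Op 2: write(P1, v1, 163). refcount(pp1)=2>1 -> COPY to pp3. 4 ppages; refcounts: pp0:2 pp1:1 pp2:2 pp3:1
Op 3: write(P1, v0, 143). refcount(pp0)=2>1 -> COPY to pp4. 5 ppages; refcounts: pp0:1 pp1:1 pp2:2 pp3:1 pp4:1
Op 4: write(P0, v0, 177). refcount(pp0)=1 -> write in place. 5 ppages; refcounts: pp0:1 pp1:1 pp2:2 pp3:1 pp4:1
Op 5: write(P0, v1, 159). refcount(pp1)=1 -> write in place. 5 ppages; refcounts: pp0:1 pp1:1 pp2:2 pp3:1 pp4:1
Op 6: read(P0, v2) -> 37. No state change.

yes yes no no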